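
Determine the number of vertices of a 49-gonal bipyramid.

A bipyramid over an n-gon has 2n triangular faces and n + 2 vertices: V = 49 + 2 = 51, E = 3·49 = 147, F = 2·49 = 98.

51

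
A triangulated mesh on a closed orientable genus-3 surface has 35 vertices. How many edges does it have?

117

χ = 2 − 2·3 = -4, and every face is a triangle so 3F = 2E.
V − E + F = -4 with E = 3F/2 gives 35 − (3/2 − 1)·F = -4, so F = 78 and E = 117.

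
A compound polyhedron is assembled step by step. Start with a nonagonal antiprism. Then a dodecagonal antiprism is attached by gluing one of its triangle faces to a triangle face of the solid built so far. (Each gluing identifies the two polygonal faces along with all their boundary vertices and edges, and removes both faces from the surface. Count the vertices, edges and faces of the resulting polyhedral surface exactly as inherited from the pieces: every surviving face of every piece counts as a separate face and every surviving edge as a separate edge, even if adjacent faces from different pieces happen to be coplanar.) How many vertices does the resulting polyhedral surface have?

A nonagonal antiprism: V=18, E=36, F=20.
Attach a dodecagonal antiprism (V=24, E=48, F=26) along a 3-gon: merge 3 vertices and 3 edges, delete both glued faces → V=39, E=81, F=44.
Check: V − E + F = 39 − 81 + 44 = 2.

39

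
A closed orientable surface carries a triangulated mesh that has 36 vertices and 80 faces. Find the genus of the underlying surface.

3

Every face is a triangle, so 2E = 3·80 = 240, giving E = 120.
χ = V − E + F = 36 − 120 + 80 = -4.
For a closed orientable surface χ = 2 − 2g, so g = (2 − (-4))/2 = 3.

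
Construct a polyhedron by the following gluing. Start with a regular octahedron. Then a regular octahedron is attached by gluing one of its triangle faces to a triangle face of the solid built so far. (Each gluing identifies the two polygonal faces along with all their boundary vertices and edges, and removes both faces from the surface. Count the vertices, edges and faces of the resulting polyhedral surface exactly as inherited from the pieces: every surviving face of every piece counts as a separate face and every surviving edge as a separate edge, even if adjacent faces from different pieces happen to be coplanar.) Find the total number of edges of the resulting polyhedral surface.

A regular octahedron: V=6, E=12, F=8.
Attach a regular octahedron (V=6, E=12, F=8) along a 3-gon: merge 3 vertices and 3 edges, delete both glued faces → V=9, E=21, F=14.
Check: V − E + F = 9 − 21 + 14 = 2.

21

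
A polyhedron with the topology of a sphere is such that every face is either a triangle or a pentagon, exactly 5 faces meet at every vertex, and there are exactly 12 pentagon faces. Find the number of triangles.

80

Let x be the number of triangles; then F = 12 + x.
Edge–face incidences: 2E = 5·12 + 3·x = 60 + 3x.
Every vertex has degree 5, so 5V = 2E.
Euler: V − E + F = 2 ⇒ (2E)/5 − E + (12 + x) = 2.
Multiply by 10: 2·(2E) − 5·(2E) + 10·(12 + x) = 20, i.e. 120 + 10x − 3·(60 + 3x) = 20.
Collecting terms: x − 60 = 20, so x = 80.
Then 2E = 60 + 3·80 = 300, so E = 150, V = 2E/5 = 60, F = 12 + 80 = 92.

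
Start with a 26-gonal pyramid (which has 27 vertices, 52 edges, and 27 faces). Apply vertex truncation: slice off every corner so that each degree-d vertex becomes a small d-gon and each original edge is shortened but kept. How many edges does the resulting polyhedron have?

Truncation replaces each original edge-end by a new vertex, so V′ = 2E = 104.
Each original edge survives, and each old vertex of degree d contributes d new edges; summing degrees gives Σd = 2E, so E′ = E + 2E = 3E = 156.
Each original face survives and each original vertex becomes one new face: F′ = F + V = 54.

156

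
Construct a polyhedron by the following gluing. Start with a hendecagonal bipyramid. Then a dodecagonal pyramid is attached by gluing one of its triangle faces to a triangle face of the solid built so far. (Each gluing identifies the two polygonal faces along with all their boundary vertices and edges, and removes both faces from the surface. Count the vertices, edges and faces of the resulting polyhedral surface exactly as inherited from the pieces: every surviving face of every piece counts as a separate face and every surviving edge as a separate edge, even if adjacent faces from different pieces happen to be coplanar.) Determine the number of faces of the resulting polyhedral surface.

33

A hendecagonal bipyramid: V=13, E=33, F=22.
Attach a dodecagonal pyramid (V=13, E=24, F=13) along a 3-gon: merge 3 vertices and 3 edges, delete both glued faces → V=23, E=54, F=33.
Check: V − E + F = 23 − 54 + 33 = 2.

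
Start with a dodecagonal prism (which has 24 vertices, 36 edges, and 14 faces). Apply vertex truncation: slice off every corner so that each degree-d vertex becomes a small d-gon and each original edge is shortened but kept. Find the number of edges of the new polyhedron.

Truncation replaces each original edge-end by a new vertex, so V′ = 2E = 72.
Each original edge survives, and each old vertex of degree d contributes d new edges; summing degrees gives Σd = 2E, so E′ = E + 2E = 3E = 108.
Each original face survives and each original vertex becomes one new face: F′ = F + V = 38.

108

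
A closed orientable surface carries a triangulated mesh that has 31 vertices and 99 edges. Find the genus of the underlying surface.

Every face is a triangle and each edge borders two faces, so 3F = 2·99, giving F = 66.
χ = V − E + F = 31 − 99 + 66 = -2.
For a closed orientable surface χ = 2 − 2g, so g = (2 − (-2))/2 = 2.

2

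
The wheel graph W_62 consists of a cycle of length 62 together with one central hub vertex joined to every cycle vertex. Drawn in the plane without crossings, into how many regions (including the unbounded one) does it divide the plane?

W_62 has V = 62 + 1 = 63 vertices and E = 2·62 = 124 edges.
By Euler's formula F = 2 − V + E = 2 − 63 + 124 = 63.

63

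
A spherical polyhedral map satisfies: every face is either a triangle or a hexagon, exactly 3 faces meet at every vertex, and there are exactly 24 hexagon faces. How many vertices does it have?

Let x be the number of triangles; then F = 24 + x.
Edge–face incidences: 2E = 6·24 + 3·x = 144 + 3x.
Every vertex has degree 3, so 3V = 2E.
Euler: V − E + F = 2 ⇒ (2E)/3 − E + (24 + x) = 2.
Multiply by 6: 2·(2E) − 3·(2E) + 6·(24 + x) = 12, i.e. 144 + 6x − (144 + 3x) = 12.
Collecting terms: 3x = 12, so x = 4.
Then 2E = 144 + 3·4 = 156, so E = 78, V = 2E/3 = 52, F = 24 + 4 = 28.

52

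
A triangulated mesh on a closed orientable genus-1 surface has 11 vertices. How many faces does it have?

χ = 2 − 2·1 = 0, and every face is a triangle so 3F = 2E.
V − E + F = 0 with E = 3F/2 gives 11 − (3/2 − 1)·F = 0, so F = 22 and E = 33.

22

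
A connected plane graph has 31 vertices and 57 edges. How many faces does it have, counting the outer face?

Euler's formula for a connected plane graph: V − E + F = 2, so F = 2 − 31 + 57 = 28.

28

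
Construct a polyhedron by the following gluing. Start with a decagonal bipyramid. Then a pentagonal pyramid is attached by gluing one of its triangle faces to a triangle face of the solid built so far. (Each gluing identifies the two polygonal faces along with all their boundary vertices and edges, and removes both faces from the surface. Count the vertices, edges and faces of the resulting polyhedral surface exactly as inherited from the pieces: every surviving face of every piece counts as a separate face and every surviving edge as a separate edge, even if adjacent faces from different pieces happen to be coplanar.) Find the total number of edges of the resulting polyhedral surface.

A decagonal bipyramid: V=12, E=30, F=20.
Attach a pentagonal pyramid (V=6, E=10, F=6) along a 3-gon: merge 3 vertices and 3 edges, delete both glued faces → V=15, E=37, F=24.
Check: V − E + F = 15 − 37 + 24 = 2.

37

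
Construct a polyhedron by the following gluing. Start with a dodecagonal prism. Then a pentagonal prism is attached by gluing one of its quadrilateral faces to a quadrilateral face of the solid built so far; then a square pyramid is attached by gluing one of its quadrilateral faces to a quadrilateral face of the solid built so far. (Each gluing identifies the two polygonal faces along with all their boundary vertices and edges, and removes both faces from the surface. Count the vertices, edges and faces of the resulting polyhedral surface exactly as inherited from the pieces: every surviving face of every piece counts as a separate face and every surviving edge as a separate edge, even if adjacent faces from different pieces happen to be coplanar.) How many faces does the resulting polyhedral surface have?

22

A dodecagonal prism: V=24, E=36, F=14.
Attach a pentagonal prism (V=10, E=15, F=7) along a 4-gon: merge 4 vertices and 4 edges, delete both glued faces → V=30, E=47, F=19.
Attach a square pyramid (V=5, E=8, F=5) along a 4-gon: merge 4 vertices and 4 edges, delete both glued faces → V=31, E=51, F=22.
Check: V − E + F = 31 − 51 + 22 = 2.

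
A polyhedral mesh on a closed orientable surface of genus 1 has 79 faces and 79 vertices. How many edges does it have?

For a closed orientable surface of genus 1, χ = 2 − 2·1 = 0.
E = V + F − (0) = 79 + 79 − (0) = 158.

158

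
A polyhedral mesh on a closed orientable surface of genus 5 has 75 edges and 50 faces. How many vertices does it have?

For a closed orientable surface of genus 5, χ = 2 − 2·5 = -8.
V = -8 + E − F = -8 + 75 − 50 = 17.

17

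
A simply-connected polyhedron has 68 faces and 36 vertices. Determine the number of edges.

Here V − E + F = 2.
E = V + F − (2) = 36 + 68 − (2) = 102.

102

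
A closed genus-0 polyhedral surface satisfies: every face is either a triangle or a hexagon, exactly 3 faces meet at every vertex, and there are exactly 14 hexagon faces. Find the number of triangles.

Let x be the number of triangles; then F = 14 + x.
Edge–face incidences: 2E = 6·14 + 3·x = 84 + 3x.
Every vertex has degree 3, so 3V = 2E.
Euler: V − E + F = 2 ⇒ (2E)/3 − E + (14 + x) = 2.
Multiply by 6: 2·(2E) − 3·(2E) + 6·(14 + x) = 12, i.e. 84 + 6x − (84 + 3x) = 12.
Collecting terms: 3x = 12, so x = 4.
Then 2E = 84 + 3·4 = 96, so E = 48, V = 2E/3 = 32, F = 14 + 4 = 18.

4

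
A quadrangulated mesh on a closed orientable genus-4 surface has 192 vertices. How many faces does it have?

198

χ = 2 − 2·4 = -6, and every face is a square so 4F = 2E.
V − E + F = -6 with E = 4F/2 gives 192 − (4/2 − 1)·F = -6, so F = 198 and E = 396.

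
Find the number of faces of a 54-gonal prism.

A prism on an n-gon has two n-gon bases and n rectangular sides: V = 2·54 = 108, E = 3·54 = 162, F = 54 + 2 = 56.

56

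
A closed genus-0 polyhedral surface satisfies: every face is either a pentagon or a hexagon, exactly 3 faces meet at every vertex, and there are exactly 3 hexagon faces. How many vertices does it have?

26

Let x be the number of pentagons; then F = 3 + x.
Edge–face incidences: 2E = 6·3 + 5·x = 18 + 5x.
Every vertex has degree 3, so 3V = 2E.
Euler: V − E + F = 2 ⇒ (2E)/3 − E + (3 + x) = 2.
Multiply by 6: 2·(2E) − 3·(2E) + 6·(3 + x) = 12, i.e. 18 + 6x − (18 + 5x) = 12.
Collecting terms: x = 12.
Then 2E = 18 + 5·12 = 78, so E = 39, V = 2E/3 = 26, F = 3 + 12 = 15.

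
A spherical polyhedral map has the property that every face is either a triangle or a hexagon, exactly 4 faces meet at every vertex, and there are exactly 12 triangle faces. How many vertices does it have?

Let x be the number of hexagons; then F = 12 + x.
Edge–face incidences: 2E = 3·12 + 6·x = 36 + 6x.
Every vertex has degree 4, so 4V = 2E.
Euler: V − E + F = 2 ⇒ (2E)/4 − E + (12 + x) = 2.
Multiply by 8: 2·(2E) − 4·(2E) + 8·(12 + x) = 16, i.e. 96 + 8x − 2·(36 + 6x) = 16.
Collecting terms: −4x + 24 = 16, so −4x = −8, so x = 2.
Then 2E = 36 + 6·2 = 48, so E = 24, V = 2E/4 = 12, F = 12 + 2 = 14.

12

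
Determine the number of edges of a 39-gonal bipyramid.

117

A bipyramid over an n-gon has 2n triangular faces and n + 2 vertices: V = 39 + 2 = 41, E = 3·39 = 117, F = 2·39 = 78.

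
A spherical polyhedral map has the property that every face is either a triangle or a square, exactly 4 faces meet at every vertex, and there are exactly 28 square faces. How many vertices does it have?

Let x be the number of triangles; then F = 28 + x.
Edge–face incidences: 2E = 4·28 + 3·x = 112 + 3x.
Every vertex has degree 4, so 4V = 2E.
Euler: V − E + F = 2 ⇒ (2E)/4 − E + (28 + x) = 2.
Multiply by 8: 2·(2E) − 4·(2E) + 8·(28 + x) = 16, i.e. 224 + 8x − 2·(112 + 3x) = 16.
Collecting terms: 2x = 16, so x = 8.
Then 2E = 112 + 3·8 = 136, so E = 68, V = 2E/4 = 34, F = 28 + 8 = 36.

34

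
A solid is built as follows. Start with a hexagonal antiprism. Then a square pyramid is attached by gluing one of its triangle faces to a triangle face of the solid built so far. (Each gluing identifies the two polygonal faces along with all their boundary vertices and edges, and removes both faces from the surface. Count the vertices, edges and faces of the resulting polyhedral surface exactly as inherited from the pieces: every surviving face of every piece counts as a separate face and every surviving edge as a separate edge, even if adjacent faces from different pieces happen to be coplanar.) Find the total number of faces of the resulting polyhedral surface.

17

A hexagonal antiprism: V=12, E=24, F=14.
Attach a square pyramid (V=5, E=8, F=5) along a 3-gon: merge 3 vertices and 3 edges, delete both glued faces → V=14, E=29, F=17.
Check: V − E + F = 14 − 29 + 17 = 2.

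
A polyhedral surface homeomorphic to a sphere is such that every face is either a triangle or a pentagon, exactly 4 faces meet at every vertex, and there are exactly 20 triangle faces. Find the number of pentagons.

Let x be the number of pentagons; then F = 20 + x.
Edge–face incidences: 2E = 3·20 + 5·x = 60 + 5x.
Every vertex has degree 4, so 4V = 2E.
Euler: V − E + F = 2 ⇒ (2E)/4 − E + (20 + x) = 2.
Multiply by 8: 2·(2E) − 4·(2E) + 8·(20 + x) = 16, i.e. 160 + 8x − 2·(60 + 5x) = 16.
Collecting terms: −2x + 40 = 16, so −2x = −24, so x = 12.
Then 2E = 60 + 5·12 = 120, so E = 60, V = 2E/4 = 30, F = 20 + 12 = 32.

12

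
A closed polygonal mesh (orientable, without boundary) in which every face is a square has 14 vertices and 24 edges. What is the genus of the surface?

0

Every face is a square and each edge borders two faces, so 4F = 2·24, giving F = 12.
χ = V − E + F = 14 − 24 + 12 = 2.
For a closed orientable surface χ = 2 − 2g, so g = (2 − (2))/2 = 0.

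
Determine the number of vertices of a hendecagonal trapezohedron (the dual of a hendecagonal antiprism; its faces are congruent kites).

24

The n-trapezohedron (dual of the n-antiprism) has V = 2·11 + 2 = 24, E = 4·11 = 44, F = 2·11 = 22.
Check: V − E + F = 24 − 44 + 22 = 2.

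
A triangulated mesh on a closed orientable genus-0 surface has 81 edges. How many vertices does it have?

29

χ = 2 − 2·0 = 2, and every face is a triangle so 3F = 2E.
F = 2E/3 = 54. Then V = 2 + E − F = 2 + 81 − 54 = 29.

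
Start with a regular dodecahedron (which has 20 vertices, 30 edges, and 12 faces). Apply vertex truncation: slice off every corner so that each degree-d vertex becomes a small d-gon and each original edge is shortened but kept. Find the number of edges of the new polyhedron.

90

Truncation replaces each original edge-end by a new vertex, so V′ = 2E = 60.
Each original edge survives, and each old vertex of degree d contributes d new edges; summing degrees gives Σd = 2E, so E′ = E + 2E = 3E = 90.
Each original face survives and each original vertex becomes one new face: F′ = F + V = 32.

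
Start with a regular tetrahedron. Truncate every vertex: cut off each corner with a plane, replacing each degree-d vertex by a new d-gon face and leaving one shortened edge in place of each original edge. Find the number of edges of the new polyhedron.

The base solid has V = 4, E = 6, F = 4.
Truncation replaces each original edge-end by a new vertex, so V′ = 2E = 12.
Each original edge survives, and each old vertex of degree d contributes d new edges; summing degrees gives Σd = 2E, so E′ = E + 2E = 3E = 18.
Each original face survives and each original vertex becomes one new face: F′ = F + V = 8.

18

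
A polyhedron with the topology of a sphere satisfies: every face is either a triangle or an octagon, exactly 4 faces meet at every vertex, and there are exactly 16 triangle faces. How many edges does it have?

Let x be the number of octagons; then F = 16 + x.
Edge–face incidences: 2E = 3·16 + 8·x = 48 + 8x.
Every vertex has degree 4, so 4V = 2E.
Euler: V − E + F = 2 ⇒ (2E)/4 − E + (16 + x) = 2.
Multiply by 8: 2·(2E) − 4·(2E) + 8·(16 + x) = 16, i.e. 128 + 8x − 2·(48 + 8x) = 16.
Collecting terms: −8x + 32 = 16, so −8x = −16, so x = 2.
Then 2E = 48 + 8·2 = 64, so E = 32, V = 2E/4 = 16, F = 16 + 2 = 18.

32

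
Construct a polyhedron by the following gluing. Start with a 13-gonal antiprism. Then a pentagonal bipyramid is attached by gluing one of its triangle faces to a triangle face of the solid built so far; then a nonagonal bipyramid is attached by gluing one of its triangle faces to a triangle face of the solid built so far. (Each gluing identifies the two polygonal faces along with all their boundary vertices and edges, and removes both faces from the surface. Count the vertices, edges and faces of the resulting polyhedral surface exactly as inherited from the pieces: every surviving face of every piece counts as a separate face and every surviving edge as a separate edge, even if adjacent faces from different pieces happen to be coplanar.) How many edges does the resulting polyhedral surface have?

A 13-gonal antiprism: V=26, E=52, F=28.
Attach a pentagonal bipyramid (V=7, E=15, F=10) along a 3-gon: merge 3 vertices and 3 edges, delete both glued faces → V=30, E=64, F=36.
Attach a nonagonal bipyramid (V=11, E=27, F=18) along a 3-gon: merge 3 vertices and 3 edges, delete both glued faces → V=38, E=88, F=52.
Check: V − E + F = 38 − 88 + 52 = 2.

88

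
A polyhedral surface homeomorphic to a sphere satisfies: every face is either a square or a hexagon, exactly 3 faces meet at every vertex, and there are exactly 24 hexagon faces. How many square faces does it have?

Let x be the number of squares; then F = 24 + x.
Edge–face incidences: 2E = 6·24 + 4·x = 144 + 4x.
Every vertex has degree 3, so 3V = 2E.
Euler: V − E + F = 2 ⇒ (2E)/3 − E + (24 + x) = 2.
Multiply by 6: 2·(2E) − 3·(2E) + 6·(24 + x) = 12, i.e. 144 + 6x − (144 + 4x) = 12.
Collecting terms: 2x = 12, so x = 6.
Then 2E = 144 + 4·6 = 168, so E = 84, V = 2E/3 = 56, F = 24 + 6 = 30.

6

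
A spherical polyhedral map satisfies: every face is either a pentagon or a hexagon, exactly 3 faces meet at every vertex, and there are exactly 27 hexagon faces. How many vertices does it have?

74

Let x be the number of pentagons; then F = 27 + x.
Edge–face incidences: 2E = 6·27 + 5·x = 162 + 5x.
Every vertex has degree 3, so 3V = 2E.
Euler: V − E + F = 2 ⇒ (2E)/3 − E + (27 + x) = 2.
Multiply by 6: 2·(2E) − 3·(2E) + 6·(27 + x) = 12, i.e. 162 + 6x − (162 + 5x) = 12.
Collecting terms: x = 12.
Then 2E = 162 + 5·12 = 222, so E = 111, V = 2E/3 = 74, F = 27 + 12 = 39.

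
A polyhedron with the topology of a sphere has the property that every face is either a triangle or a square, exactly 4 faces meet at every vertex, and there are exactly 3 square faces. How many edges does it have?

18

Let x be the number of triangles; then F = 3 + x.
Edge–face incidences: 2E = 4·3 + 3·x = 12 + 3x.
Every vertex has degree 4, so 4V = 2E.
Euler: V − E + F = 2 ⇒ (2E)/4 − E + (3 + x) = 2.
Multiply by 8: 2·(2E) − 4·(2E) + 8·(3 + x) = 16, i.e. 24 + 8x − 2·(12 + 3x) = 16.
Collecting terms: 2x = 16, so x = 8.
Then 2E = 12 + 3·8 = 36, so E = 18, V = 2E/4 = 9, F = 3 + 8 = 11.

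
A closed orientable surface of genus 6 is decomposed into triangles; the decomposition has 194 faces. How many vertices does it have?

χ = 2 − 2·6 = -10, and every face is a triangle so 3F = 2E.
E = 3·194/2 = 291. Then V = -10 + E − F = -10 + 291 − 194 = 87.

87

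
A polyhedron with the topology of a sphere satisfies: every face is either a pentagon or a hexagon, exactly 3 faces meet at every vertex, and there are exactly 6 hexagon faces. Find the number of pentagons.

12

Let x be the number of pentagons; then F = 6 + x.
Edge–face incidences: 2E = 6·6 + 5·x = 36 + 5x.
Every vertex has degree 3, so 3V = 2E.
Euler: V − E + F = 2 ⇒ (2E)/3 − E + (6 + x) = 2.
Multiply by 6: 2·(2E) − 3·(2E) + 6·(6 + x) = 12, i.e. 36 + 6x − (36 + 5x) = 12.
Collecting terms: x = 12.
Then 2E = 36 + 5·12 = 96, so E = 48, V = 2E/3 = 32, F = 6 + 12 = 18.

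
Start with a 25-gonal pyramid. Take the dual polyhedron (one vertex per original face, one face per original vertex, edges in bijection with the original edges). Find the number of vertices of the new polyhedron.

The base solid has V = 26, E = 50, F = 26.
The dual swaps V and F and preserves E: V′ = F = 26, E′ = E = 50, F′ = V = 26.

26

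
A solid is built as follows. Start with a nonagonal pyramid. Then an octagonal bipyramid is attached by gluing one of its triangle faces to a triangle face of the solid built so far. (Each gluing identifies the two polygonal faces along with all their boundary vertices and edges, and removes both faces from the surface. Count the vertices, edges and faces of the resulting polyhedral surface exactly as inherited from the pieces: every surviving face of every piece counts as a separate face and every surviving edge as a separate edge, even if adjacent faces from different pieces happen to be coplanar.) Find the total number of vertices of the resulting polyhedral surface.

A nonagonal pyramid: V=10, E=18, F=10.
Attach an octagonal bipyramid (V=10, E=24, F=16) along a 3-gon: merge 3 vertices and 3 edges, delete both glued faces → V=17, E=39, F=24.
Check: V − E + F = 17 − 39 + 24 = 2.

17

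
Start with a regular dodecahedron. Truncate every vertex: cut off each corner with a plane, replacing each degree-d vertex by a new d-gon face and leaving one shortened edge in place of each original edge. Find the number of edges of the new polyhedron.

90

The base solid has V = 20, E = 30, F = 12.
Truncation replaces each original edge-end by a new vertex, so V′ = 2E = 60.
Each original edge survives, and each old vertex of degree d contributes d new edges; summing degrees gives Σd = 2E, so E′ = E + 2E = 3E = 90.
Each original face survives and each original vertex becomes one new face: F′ = F + V = 32.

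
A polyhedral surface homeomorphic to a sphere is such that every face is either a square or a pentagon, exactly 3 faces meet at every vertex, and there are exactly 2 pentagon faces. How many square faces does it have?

5

Let x be the number of squares; then F = 2 + x.
Edge–face incidences: 2E = 5·2 + 4·x = 10 + 4x.
Every vertex has degree 3, so 3V = 2E.
Euler: V − E + F = 2 ⇒ (2E)/3 − E + (2 + x) = 2.
Multiply by 6: 2·(2E) − 3·(2E) + 6·(2 + x) = 12, i.e. 12 + 6x − (10 + 4x) = 12.
Collecting terms: 2x + 2 = 12, so 2x = 10, so x = 5.
Then 2E = 10 + 4·5 = 30, so E = 15, V = 2E/3 = 10, F = 2 + 5 = 7.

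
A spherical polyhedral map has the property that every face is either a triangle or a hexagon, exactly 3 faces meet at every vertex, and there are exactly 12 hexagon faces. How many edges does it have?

42

Let x be the number of triangles; then F = 12 + x.
Edge–face incidences: 2E = 6·12 + 3·x = 72 + 3x.
Every vertex has degree 3, so 3V = 2E.
Euler: V − E + F = 2 ⇒ (2E)/3 − E + (12 + x) = 2.
Multiply by 6: 2·(2E) − 3·(2E) + 6·(12 + x) = 12, i.e. 72 + 6x − (72 + 3x) = 12.
Collecting terms: 3x = 12, so x = 4.
Then 2E = 72 + 3·4 = 84, so E = 42, V = 2E/3 = 28, F = 12 + 4 = 16.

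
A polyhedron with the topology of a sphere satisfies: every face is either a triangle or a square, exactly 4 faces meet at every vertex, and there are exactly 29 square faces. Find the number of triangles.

Let x be the number of triangles; then F = 29 + x.
Edge–face incidences: 2E = 4·29 + 3·x = 116 + 3x.
Every vertex has degree 4, so 4V = 2E.
Euler: V − E + F = 2 ⇒ (2E)/4 − E + (29 + x) = 2.
Multiply by 8: 2·(2E) − 4·(2E) + 8·(29 + x) = 16, i.e. 232 + 8x − 2·(116 + 3x) = 16.
Collecting terms: 2x = 16, so x = 8.
Then 2E = 116 + 3·8 = 140, so E = 70, V = 2E/4 = 35, F = 29 + 8 = 37.

8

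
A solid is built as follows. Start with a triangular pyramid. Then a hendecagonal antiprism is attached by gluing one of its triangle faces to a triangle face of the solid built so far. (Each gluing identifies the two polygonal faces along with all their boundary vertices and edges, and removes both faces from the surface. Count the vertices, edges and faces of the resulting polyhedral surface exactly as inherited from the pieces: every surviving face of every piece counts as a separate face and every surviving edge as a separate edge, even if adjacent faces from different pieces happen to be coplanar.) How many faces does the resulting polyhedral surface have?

A triangular pyramid: V=4, E=6, F=4.
Attach a hendecagonal antiprism (V=22, E=44, F=24) along a 3-gon: merge 3 vertices and 3 edges, delete both glued faces → V=23, E=47, F=26.
Check: V − E + F = 23 − 47 + 26 = 2.

26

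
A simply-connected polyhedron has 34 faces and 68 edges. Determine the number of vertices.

Here V − E + F = 2.
V = 2 + E − F = 2 + 68 − 34 = 36.

36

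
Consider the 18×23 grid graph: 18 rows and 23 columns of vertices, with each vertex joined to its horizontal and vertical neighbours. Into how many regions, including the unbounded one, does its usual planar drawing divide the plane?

The grid has V = 18·23 = 414 vertices and E = 18·22 + 23·17 = 787 edges.
F = 2 − V + E = 2 − 414 + 787 = 375.

375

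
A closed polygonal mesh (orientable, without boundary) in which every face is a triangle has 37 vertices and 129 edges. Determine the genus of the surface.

Every face is a triangle and each edge borders two faces, so 3F = 2·129, giving F = 86.
χ = V − E + F = 37 − 129 + 86 = -6.
For a closed orientable surface χ = 2 − 2g, so g = (2 − (-6))/2 = 4.

4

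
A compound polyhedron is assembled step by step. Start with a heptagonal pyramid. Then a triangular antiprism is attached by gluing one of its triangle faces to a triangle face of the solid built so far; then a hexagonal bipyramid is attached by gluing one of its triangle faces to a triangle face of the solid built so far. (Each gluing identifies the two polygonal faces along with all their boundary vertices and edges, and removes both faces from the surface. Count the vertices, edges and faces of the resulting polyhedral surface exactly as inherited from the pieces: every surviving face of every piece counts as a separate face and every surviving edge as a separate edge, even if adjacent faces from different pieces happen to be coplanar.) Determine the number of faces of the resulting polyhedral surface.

A heptagonal pyramid: V=8, E=14, F=8.
Attach a triangular antiprism (V=6, E=12, F=8) along a 3-gon: merge 3 vertices and 3 edges, delete both glued faces → V=11, E=23, F=14.
Attach a hexagonal bipyramid (V=8, E=18, F=12) along a 3-gon: merge 3 vertices and 3 edges, delete both glued faces → V=16, E=38, F=24.
Check: V − E + F = 16 − 38 + 24 = 2.

24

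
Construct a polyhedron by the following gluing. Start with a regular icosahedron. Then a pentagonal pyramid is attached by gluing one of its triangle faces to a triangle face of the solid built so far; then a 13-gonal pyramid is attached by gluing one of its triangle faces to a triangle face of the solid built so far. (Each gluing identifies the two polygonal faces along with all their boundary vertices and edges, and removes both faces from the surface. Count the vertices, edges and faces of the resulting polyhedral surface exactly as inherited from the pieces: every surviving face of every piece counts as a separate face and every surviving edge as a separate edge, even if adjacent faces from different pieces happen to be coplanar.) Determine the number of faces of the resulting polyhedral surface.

A regular icosahedron: V=12, E=30, F=20.
Attach a pentagonal pyramid (V=6, E=10, F=6) along a 3-gon: merge 3 vertices and 3 edges, delete both glued faces → V=15, E=37, F=24.
Attach a 13-gonal pyramid (V=14, E=26, F=14) along a 3-gon: merge 3 vertices and 3 edges, delete both glued faces → V=26, E=60, F=36.
Check: V − E + F = 26 − 60 + 36 = 2.

36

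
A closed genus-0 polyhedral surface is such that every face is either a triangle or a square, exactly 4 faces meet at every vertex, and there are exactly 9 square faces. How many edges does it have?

Let x be the number of triangles; then F = 9 + x.
Edge–face incidences: 2E = 4·9 + 3·x = 36 + 3x.
Every vertex has degree 4, so 4V = 2E.
Euler: V − E + F = 2 ⇒ (2E)/4 − E + (9 + x) = 2.
Multiply by 8: 2·(2E) − 4·(2E) + 8·(9 + x) = 16, i.e. 72 + 8x − 2·(36 + 3x) = 16.
Collecting terms: 2x = 16, so x = 8.
Then 2E = 36 + 3·8 = 60, so E = 30, V = 2E/4 = 15, F = 9 + 8 = 17.

30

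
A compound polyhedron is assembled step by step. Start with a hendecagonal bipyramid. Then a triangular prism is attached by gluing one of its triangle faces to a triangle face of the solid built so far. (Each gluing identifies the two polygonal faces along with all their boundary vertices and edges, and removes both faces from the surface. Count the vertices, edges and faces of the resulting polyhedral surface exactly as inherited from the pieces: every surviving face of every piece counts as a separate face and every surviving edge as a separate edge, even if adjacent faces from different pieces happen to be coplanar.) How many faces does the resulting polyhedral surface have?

A hendecagonal bipyramid: V=13, E=33, F=22.
Attach a triangular prism (V=6, E=9, F=5) along a 3-gon: merge 3 vertices and 3 edges, delete both glued faces → V=16, E=39, F=25.
Check: V − E + F = 16 − 39 + 25 = 2.

25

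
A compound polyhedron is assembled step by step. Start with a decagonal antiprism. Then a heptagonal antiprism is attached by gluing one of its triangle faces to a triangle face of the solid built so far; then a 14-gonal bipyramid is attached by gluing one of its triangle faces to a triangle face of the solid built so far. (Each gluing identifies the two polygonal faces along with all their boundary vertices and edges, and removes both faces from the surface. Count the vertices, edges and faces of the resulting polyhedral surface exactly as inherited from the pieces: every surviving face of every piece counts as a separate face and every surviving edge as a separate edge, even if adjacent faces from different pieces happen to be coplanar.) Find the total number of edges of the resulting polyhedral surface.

104

A decagonal antiprism: V=20, E=40, F=22.
Attach a heptagonal antiprism (V=14, E=28, F=16) along a 3-gon: merge 3 vertices and 3 edges, delete both glued faces → V=31, E=65, F=36.
Attach a 14-gonal bipyramid (V=16, E=42, F=28) along a 3-gon: merge 3 vertices and 3 edges, delete both glued faces → V=44, E=104, F=62.
Check: V − E + F = 44 − 104 + 62 = 2.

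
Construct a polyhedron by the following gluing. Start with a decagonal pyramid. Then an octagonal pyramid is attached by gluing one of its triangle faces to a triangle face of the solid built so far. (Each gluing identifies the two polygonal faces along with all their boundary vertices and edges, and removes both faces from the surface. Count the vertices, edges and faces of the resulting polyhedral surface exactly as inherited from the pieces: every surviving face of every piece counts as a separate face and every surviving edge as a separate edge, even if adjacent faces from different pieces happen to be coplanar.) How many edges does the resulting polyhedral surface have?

33

A decagonal pyramid: V=11, E=20, F=11.
Attach an octagonal pyramid (V=9, E=16, F=9) along a 3-gon: merge 3 vertices and 3 edges, delete both glued faces → V=17, E=33, F=18.
Check: V − E + F = 17 − 33 + 18 = 2.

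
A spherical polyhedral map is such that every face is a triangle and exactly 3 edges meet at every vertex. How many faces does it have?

Each face has 3 edges and each edge borders two faces, so 2E = 3F.
Each vertex has degree 3, so 3V = 2E and hence V = 3F/3.
Euler: V − E + F = 2 ⇒ (3F/3) − (3F/2) + F = 2.
Multiply by 6: (6 − 9 + 6)F = 12, i.e. 3F = 12.
So F = 4, E = 3·4/2 = 6, V = 3·4/3 = 4.

4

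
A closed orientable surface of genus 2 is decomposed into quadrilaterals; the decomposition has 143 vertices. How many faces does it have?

χ = 2 − 2·2 = -2, and every face is a square so 4F = 2E.
V − E + F = -2 with E = 4F/2 gives 143 − (4/2 − 1)·F = -2, so F = 145 and E = 290.

145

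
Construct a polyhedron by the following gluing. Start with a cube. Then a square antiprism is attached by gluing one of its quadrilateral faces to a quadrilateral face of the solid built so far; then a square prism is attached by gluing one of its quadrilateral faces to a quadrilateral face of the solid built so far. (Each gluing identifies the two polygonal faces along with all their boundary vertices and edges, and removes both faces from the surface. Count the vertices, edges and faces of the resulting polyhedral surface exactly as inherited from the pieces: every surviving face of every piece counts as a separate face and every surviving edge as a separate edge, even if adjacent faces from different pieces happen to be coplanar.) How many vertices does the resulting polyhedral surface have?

A cube: V=8, E=12, F=6.
Attach a square antiprism (V=8, E=16, F=10) along a 4-gon: merge 4 vertices and 4 edges, delete both glued faces → V=12, E=24, F=14.
Attach a square prism (V=8, E=12, F=6) along a 4-gon: merge 4 vertices and 4 edges, delete both glued faces → V=16, E=32, F=18.
Check: V − E + F = 16 − 32 + 18 = 2.

16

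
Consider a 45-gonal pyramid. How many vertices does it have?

A pyramid on an n-gon base has one n-gon and n triangles: V = 45 + 1 = 46, E = 2·45 = 90, F = 45 + 1 = 46.
Check: V − E + F = 46 − 90 + 46 = 2.

46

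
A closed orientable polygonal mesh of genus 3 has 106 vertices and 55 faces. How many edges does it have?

For a closed orientable surface of genus 3, χ = 2 − 2·3 = -4.
E = V + F − (-4) = 106 + 55 − (-4) = 165.

165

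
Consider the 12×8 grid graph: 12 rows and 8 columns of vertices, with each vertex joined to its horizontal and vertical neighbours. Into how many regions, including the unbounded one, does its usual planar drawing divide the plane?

78

The grid has V = 12·8 = 96 vertices and E = 12·7 + 8·11 = 172 edges.
F = 2 − V + E = 2 − 96 + 172 = 78.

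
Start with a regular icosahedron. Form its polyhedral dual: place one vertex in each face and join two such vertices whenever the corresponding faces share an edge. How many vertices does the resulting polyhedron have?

The base solid has V = 12, E = 30, F = 20.
The dual swaps V and F and preserves E: V′ = F = 20, E′ = E = 30, F′ = V = 12.

20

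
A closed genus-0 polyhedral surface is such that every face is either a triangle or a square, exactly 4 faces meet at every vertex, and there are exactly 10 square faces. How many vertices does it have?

16

Let x be the number of triangles; then F = 10 + x.
Edge–face incidences: 2E = 4·10 + 3·x = 40 + 3x.
Every vertex has degree 4, so 4V = 2E.
Euler: V − E + F = 2 ⇒ (2E)/4 − E + (10 + x) = 2.
Multiply by 8: 2·(2E) − 4·(2E) + 8·(10 + x) = 16, i.e. 80 + 8x − 2·(40 + 3x) = 16.
Collecting terms: 2x = 16, so x = 8.
Then 2E = 40 + 3·8 = 64, so E = 32, V = 2E/4 = 16, F = 10 + 8 = 18.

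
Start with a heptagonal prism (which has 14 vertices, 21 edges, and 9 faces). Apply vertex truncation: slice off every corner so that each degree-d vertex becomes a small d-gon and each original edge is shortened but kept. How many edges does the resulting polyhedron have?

63

Truncation replaces each original edge-end by a new vertex, so V′ = 2E = 42.
Each original edge survives, and each old vertex of degree d contributes d new edges; summing degrees gives Σd = 2E, so E′ = E + 2E = 3E = 63.
Each original face survives and each original vertex becomes one new face: F′ = F + V = 23.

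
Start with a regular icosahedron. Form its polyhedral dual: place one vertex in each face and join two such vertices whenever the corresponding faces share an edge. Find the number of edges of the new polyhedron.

30

The base solid has V = 12, E = 30, F = 20.
The dual swaps V and F and preserves E: V′ = F = 20, E′ = E = 30, F′ = V = 12.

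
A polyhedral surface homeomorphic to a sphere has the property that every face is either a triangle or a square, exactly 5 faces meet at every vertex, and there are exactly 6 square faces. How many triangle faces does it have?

32

Let x be the number of triangles; then F = 6 + x.
Edge–face incidences: 2E = 4·6 + 3·x = 24 + 3x.
Every vertex has degree 5, so 5V = 2E.
Euler: V − E + F = 2 ⇒ (2E)/5 − E + (6 + x) = 2.
Multiply by 10: 2·(2E) − 5·(2E) + 10·(6 + x) = 20, i.e. 60 + 10x − 3·(24 + 3x) = 20.
Collecting terms: x − 12 = 20, so x = 32.
Then 2E = 24 + 3·32 = 120, so E = 60, V = 2E/5 = 24, F = 6 + 32 = 38.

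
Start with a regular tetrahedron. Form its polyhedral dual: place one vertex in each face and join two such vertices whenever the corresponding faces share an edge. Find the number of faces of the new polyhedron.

The base solid has V = 4, E = 6, F = 4.
The dual swaps V and F and preserves E: V′ = F = 4, E′ = E = 6, F′ = V = 4.

4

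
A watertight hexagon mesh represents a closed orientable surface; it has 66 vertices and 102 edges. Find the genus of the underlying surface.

Every face is a hexagon and each edge borders two faces, so 6F = 2·102, giving F = 34.
χ = V − E + F = 66 − 102 + 34 = -2.
For a closed orientable surface χ = 2 − 2g, so g = (2 − (-2))/2 = 2.

2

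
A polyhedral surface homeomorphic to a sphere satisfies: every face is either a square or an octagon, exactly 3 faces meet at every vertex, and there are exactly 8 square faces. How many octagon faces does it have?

Let x be the number of octagons; then F = 8 + x.
Edge–face incidences: 2E = 4·8 + 8·x = 32 + 8x.
Every vertex has degree 3, so 3V = 2E.
Euler: V − E + F = 2 ⇒ (2E)/3 − E + (8 + x) = 2.
Multiply by 6: 2·(2E) − 3·(2E) + 6·(8 + x) = 12, i.e. 48 + 6x − (32 + 8x) = 12.
Collecting terms: −2x + 16 = 12, so −2x = −4, so x = 2.
Then 2E = 32 + 8·2 = 48, so E = 24, V = 2E/3 = 16, F = 8 + 2 = 10.

2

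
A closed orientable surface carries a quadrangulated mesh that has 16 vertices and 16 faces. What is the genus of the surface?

Every face is a square, so 2E = 4·16 = 64, giving E = 32.
χ = V − E + F = 16 − 32 + 16 = 0.
For a closed orientable surface χ = 2 − 2g, so g = (2 − (0))/2 = 1.

1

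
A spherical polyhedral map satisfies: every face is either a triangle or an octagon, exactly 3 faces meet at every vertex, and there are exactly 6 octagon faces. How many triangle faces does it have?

Let x be the number of triangles; then F = 6 + x.
Edge–face incidences: 2E = 8·6 + 3·x = 48 + 3x.
Every vertex has degree 3, so 3V = 2E.
Euler: V − E + F = 2 ⇒ (2E)/3 − E + (6 + x) = 2.
Multiply by 6: 2·(2E) − 3·(2E) + 6·(6 + x) = 12, i.e. 36 + 6x − (48 + 3x) = 12.
Collecting terms: 3x − 12 = 12, so 3x = 24, so x = 8.
Then 2E = 48 + 3·8 = 72, so E = 36, V = 2E/3 = 24, F = 6 + 8 = 14.

8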